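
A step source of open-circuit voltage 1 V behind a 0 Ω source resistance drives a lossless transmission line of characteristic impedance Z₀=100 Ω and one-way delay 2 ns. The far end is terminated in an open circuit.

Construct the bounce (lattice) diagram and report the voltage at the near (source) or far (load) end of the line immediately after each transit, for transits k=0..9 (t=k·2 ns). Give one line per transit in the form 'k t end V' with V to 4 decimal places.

Γ_L=1.000000, Γ_S=-1.000000; launch V₁=1·100/100=1.000000
k=0 src: V=1.0000
k=1 load: inc=1.000000, refl=1.000000·1.000000=1.0000; V=0.000000+1.000000+1.000000=2.0000
k=2 src: inc=1.000000, refl=1.000000·-1.000000=-1.0000; V=1.000000+1.000000+-1.000000=1.0000
k=3 load: inc=-1.000000, refl=-1.000000·1.000000=-1.0000; V=2.000000+-1.000000+-1.000000=0.0000
k=4 src: inc=-1.000000, refl=-1.000000·-1.000000=1.0000; V=1.000000+-1.000000+1.000000=1.0000
k=5 load: inc=1.000000, refl=1.000000·1.000000=1.0000; V=0.000000+1.000000+1.000000=2.0000
k=6 src: inc=1.000000, refl=1.000000·-1.000000=-1.0000; V=1.000000+1.000000+-1.000000=1.0000
k=7 load: inc=-1.000000, refl=-1.000000·1.000000=-1.0000; V=2.000000+-1.000000+-1.000000=0.0000
k=8 src: inc=-1.000000, refl=-1.000000·-1.000000=1.0000; V=1.000000+-1.000000+1.000000=1.0000
k=9 load: inc=1.000000, refl=1.000000·1.000000=1.0000; V=0.000000+1.000000+1.000000=2.0000

0 0 source 1.0000
1 2 load 2.0000
2 4 source 1.0000
3 6 load 0.0000
4 8 source 1.0000
5 10 load 2.0000
6 12 source 1.0000
7 14 load 0.0000
8 16 source 1.0000
9 18 load 2.0000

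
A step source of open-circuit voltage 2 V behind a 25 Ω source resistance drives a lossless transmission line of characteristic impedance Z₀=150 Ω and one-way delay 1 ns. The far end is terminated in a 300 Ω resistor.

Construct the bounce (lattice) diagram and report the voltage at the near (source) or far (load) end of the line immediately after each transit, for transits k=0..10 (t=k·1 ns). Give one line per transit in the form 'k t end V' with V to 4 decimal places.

Γ_L=0.333333, Γ_S=-0.714286; launch V₁=2·150/175=1.714286
k=0 src: V=1.7143
k=1 load: inc=1.714286, refl=1.714286·0.333333=0.5714; V=0.000000+1.714286+0.571429=2.2857
k=2 src: inc=0.571429, refl=0.571429·-0.714286=-0.4082; V=1.714286+0.571429+-0.408163=1.8776
k=3 load: inc=-0.408163, refl=-0.408163·0.333333=-0.1361; V=2.285714+-0.408163+-0.136054=1.7415
k=4 src: inc=-0.136054, refl=-0.136054·-0.714286=0.0972; V=1.877551+-0.136054+0.097182=1.8387
k=5 load: inc=0.097182, refl=0.097182·0.333333=0.0324; V=1.741497+0.097182+0.032394=1.8711
k=6 src: inc=0.032394, refl=0.032394·-0.714286=-0.0231; V=1.838678+0.032394+-0.023139=1.8479
k=7 load: inc=-0.023139, refl=-0.023139·0.333333=-0.0077; V=1.871072+-0.023139+-0.007713=1.8402
k=8 src: inc=-0.007713, refl=-0.007713·-0.714286=0.0055; V=1.847934+-0.007713+0.005509=1.8457
k=9 load: inc=0.005509, refl=0.005509·0.333333=0.0018; V=1.840221+0.005509+0.001836=1.8476
k=10 src: inc=0.001836, refl=0.001836·-0.714286=-0.0013; V=1.845730+0.001836+-0.001312=1.8463

0 0 source 1.7143
1 1 load 2.2857
2 2 source 1.8776
3 3 load 1.7415
4 4 source 1.8387
5 5 load 1.8711
6 6 source 1.8479
7 7 load 1.8402
8 8 source 1.8457
9 9 load 1.8476
10 10 source 1.8463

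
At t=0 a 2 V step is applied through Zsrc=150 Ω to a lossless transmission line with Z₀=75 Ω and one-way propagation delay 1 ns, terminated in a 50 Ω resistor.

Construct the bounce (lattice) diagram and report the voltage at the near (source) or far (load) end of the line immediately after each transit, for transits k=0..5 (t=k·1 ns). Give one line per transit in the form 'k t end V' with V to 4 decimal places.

0 0 source 0.6667
1 1 load 0.5333
2 2 source 0.4889
3 3 load 0.4978
4 4 source 0.5007
5 5 load 0.5001

Γ_L=-0.200000, Γ_S=0.333333; launch V₁=2·75/225=0.666667
k=0 src: V=0.6667
k=1 load: inc=0.666667, refl=0.666667·-0.200000=-0.1333; V=0.000000+0.666667+-0.133333=0.5333
k=2 src: inc=-0.133333, refl=-0.133333·0.333333=-0.0444; V=0.666667+-0.133333+-0.044444=0.4889
k=3 load: inc=-0.044444, refl=-0.044444·-0.200000=0.0089; V=0.533333+-0.044444+0.008889=0.4978
k=4 src: inc=0.008889, refl=0.008889·0.333333=0.0030; V=0.488889+0.008889+0.002963=0.5007
k=5 load: inc=0.002963, refl=0.002963·-0.200000=-0.0006; V=0.497778+0.002963+-0.000593=0.5001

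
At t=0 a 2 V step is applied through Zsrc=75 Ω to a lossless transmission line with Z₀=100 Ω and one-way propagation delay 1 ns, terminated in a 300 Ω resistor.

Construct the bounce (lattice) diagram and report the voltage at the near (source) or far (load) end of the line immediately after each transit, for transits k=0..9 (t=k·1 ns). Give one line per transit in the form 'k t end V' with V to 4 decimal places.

Γ_L=0.500000, Γ_S=-0.142857; launch V₁=2·100/175=1.142857
k=0 src: V=1.1429
k=1 load: inc=1.142857, refl=1.142857·0.500000=0.5714; V=0.000000+1.142857+0.571429=1.7143
k=2 src: inc=0.571429, refl=0.571429·-0.142857=-0.0816; V=1.142857+0.571429+-0.081633=1.6327
k=3 load: inc=-0.081633, refl=-0.081633·0.500000=-0.0408; V=1.714286+-0.081633+-0.040816=1.5918
k=4 src: inc=-0.040816, refl=-0.040816·-0.142857=0.0058; V=1.632653+-0.040816+0.005831=1.5977
k=5 load: inc=0.005831, refl=0.005831·0.500000=0.0029; V=1.591837+0.005831+0.002915=1.6006
k=6 src: inc=0.002915, refl=0.002915·-0.142857=-0.0004; V=1.597668+0.002915+-0.000416=1.6002
k=7 load: inc=-0.000416, refl=-0.000416·0.500000=-0.0002; V=1.600583+-0.000416+-0.000208=1.6000
k=8 src: inc=-0.000208, refl=-0.000208·-0.142857=0.0000; V=1.600167+-0.000208+0.000030=1.6000
k=9 load: inc=0.000030, refl=0.000030·0.500000=0.0000; V=1.599958+0.000030+0.000015=1.6000

0 0 source 1.1429
1 1 load 1.7143
2 2 source 1.6327
3 3 load 1.5918
4 4 source 1.5977
5 5 load 1.6006
6 6 source 1.6002
7 7 load 1.6000
8 8 source 1.6000
9 9 load 1.6000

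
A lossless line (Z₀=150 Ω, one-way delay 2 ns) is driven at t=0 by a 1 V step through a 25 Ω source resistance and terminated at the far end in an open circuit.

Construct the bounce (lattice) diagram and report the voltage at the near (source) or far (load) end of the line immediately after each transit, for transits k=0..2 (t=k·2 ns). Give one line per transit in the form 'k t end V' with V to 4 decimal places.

Γ_L=1.000000, Γ_S=-0.714286; launch V₁=1·150/175=0.857143
k=0 src: V=0.8571
k=1 load: inc=0.857143, refl=0.857143·1.000000=0.8571; V=0.000000+0.857143+0.857143=1.7143
k=2 src: inc=0.857143, refl=0.857143·-0.714286=-0.6122; V=0.857143+0.857143+-0.612245=1.1020

0 0 source 0.8571
1 2 load 1.7143
2 4 source 1.1020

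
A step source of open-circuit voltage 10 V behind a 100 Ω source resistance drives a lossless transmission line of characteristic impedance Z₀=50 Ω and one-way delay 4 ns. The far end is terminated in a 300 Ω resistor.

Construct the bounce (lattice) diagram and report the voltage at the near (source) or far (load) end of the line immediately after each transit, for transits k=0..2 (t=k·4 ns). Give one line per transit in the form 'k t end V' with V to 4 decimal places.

Γ_L=0.714286, Γ_S=0.333333; launch V₁=10·50/150=3.333333
k=0 src: V=3.3333
k=1 load: inc=3.333333, refl=3.333333·0.714286=2.3810; V=0.000000+3.333333+2.380952=5.7143
k=2 src: inc=2.380952, refl=2.380952·0.333333=0.7937; V=3.333333+2.380952+0.793651=6.5079

0 0 source 3.3333
1 4 load 5.7143
2 8 source 6.5079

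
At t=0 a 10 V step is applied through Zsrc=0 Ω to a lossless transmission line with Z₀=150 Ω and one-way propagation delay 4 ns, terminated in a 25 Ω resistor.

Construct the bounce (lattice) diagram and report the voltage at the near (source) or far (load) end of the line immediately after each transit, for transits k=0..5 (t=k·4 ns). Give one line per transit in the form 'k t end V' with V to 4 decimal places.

Γ_L=-0.714286, Γ_S=-1.000000; launch V₁=10·150/150=10.000000
k=0 src: V=10.0000
k=1 load: inc=10.000000, refl=10.000000·-0.714286=-7.1429; V=0.000000+10.000000+-7.142857=2.8571
k=2 src: inc=-7.142857, refl=-7.142857·-1.000000=7.1429; V=10.000000+-7.142857+7.142857=10.0000
k=3 load: inc=7.142857, refl=7.142857·-0.714286=-5.1020; V=2.857143+7.142857+-5.102041=4.8980
k=4 src: inc=-5.102041, refl=-5.102041·-1.000000=5.1020; V=10.000000+-5.102041+5.102041=10.0000
k=5 load: inc=5.102041, refl=5.102041·-0.714286=-3.6443; V=4.897959+5.102041+-3.644315=6.3557

0 0 source 10.0000
1 4 load 2.8571
2 8 source 10.0000
3 12 load 4.8980
4 16 source 10.0000
5 20 load 6.3557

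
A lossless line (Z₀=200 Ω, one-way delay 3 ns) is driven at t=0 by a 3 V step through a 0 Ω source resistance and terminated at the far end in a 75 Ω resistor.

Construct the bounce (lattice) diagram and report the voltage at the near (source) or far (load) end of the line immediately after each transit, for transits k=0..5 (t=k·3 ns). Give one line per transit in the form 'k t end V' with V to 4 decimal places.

Γ_L=-0.454545, Γ_S=-1.000000; launch V₁=3·200/200=3.000000
k=0 src: V=3.0000
k=1 load: inc=3.000000, refl=3.000000·-0.454545=-1.3636; V=0.000000+3.000000+-1.363636=1.6364
k=2 src: inc=-1.363636, refl=-1.363636·-1.000000=1.3636; V=3.000000+-1.363636+1.363636=3.0000
k=3 load: inc=1.363636, refl=1.363636·-0.454545=-0.6198; V=1.636364+1.363636+-0.619835=2.3802
k=4 src: inc=-0.619835, refl=-0.619835·-1.000000=0.6198; V=3.000000+-0.619835+0.619835=3.0000
k=5 load: inc=0.619835, refl=0.619835·-0.454545=-0.2817; V=2.380165+0.619835+-0.281743=2.7183

0 0 source 3.0000
1 3 load 1.6364
2 6 source 3.0000
3 9 load 2.3802
4 12 source 3.0000
5 15 load 2.7183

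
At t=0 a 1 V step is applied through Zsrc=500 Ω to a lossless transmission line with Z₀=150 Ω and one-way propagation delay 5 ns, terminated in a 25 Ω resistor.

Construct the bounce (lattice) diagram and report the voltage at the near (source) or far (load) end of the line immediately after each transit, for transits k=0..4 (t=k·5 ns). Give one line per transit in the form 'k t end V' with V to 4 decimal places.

Γ_L=-0.714286, Γ_S=0.538462; launch V₁=1·150/650=0.230769
k=0 src: V=0.2308
k=1 load: inc=0.230769, refl=0.230769·-0.714286=-0.1648; V=0.000000+0.230769+-0.164835=0.0659
k=2 src: inc=-0.164835, refl=-0.164835·0.538462=-0.0888; V=0.230769+-0.164835+-0.088757=-0.0228
k=3 load: inc=-0.088757, refl=-0.088757·-0.714286=0.0634; V=0.065934+-0.088757+0.063398=0.0406
k=4 src: inc=0.063398, refl=0.063398·0.538462=0.0341; V=-0.022823+0.063398+0.034137=0.0747

0 0 source 0.2308
1 5 load 0.0659
2 10 source -0.0228
3 15 load 0.0406
4 20 source 0.0747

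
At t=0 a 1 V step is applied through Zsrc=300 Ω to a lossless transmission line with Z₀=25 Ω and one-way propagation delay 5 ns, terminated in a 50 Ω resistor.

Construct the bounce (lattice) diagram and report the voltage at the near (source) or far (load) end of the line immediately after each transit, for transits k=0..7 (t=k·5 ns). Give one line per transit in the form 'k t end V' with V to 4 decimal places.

Γ_L=0.333333, Γ_S=0.846154; launch V₁=1·25/325=0.076923
k=0 src: V=0.0769
k=1 load: inc=0.076923, refl=0.076923·0.333333=0.0256; V=0.000000+0.076923+0.025641=0.1026
k=2 src: inc=0.025641, refl=0.025641·0.846154=0.0217; V=0.076923+0.025641+0.021696=0.1243
k=3 load: inc=0.021696, refl=0.021696·0.333333=0.0072; V=0.102564+0.021696+0.007232=0.1315
k=4 src: inc=0.007232, refl=0.007232·0.846154=0.0061; V=0.124260+0.007232+0.006119=0.1376
k=5 load: inc=0.006119, refl=0.006119·0.333333=0.0020; V=0.131492+0.006119+0.002040=0.1397
k=6 src: inc=0.002040, refl=0.002040·0.846154=0.0017; V=0.137612+0.002040+0.001726=0.1414
k=7 load: inc=0.001726, refl=0.001726·0.333333=0.0006; V=0.139652+0.001726+0.000575=0.1420

0 0 source 0.0769
1 5 load 0.1026
2 10 source 0.1243
3 15 load 0.1315
4 20 source 0.1376
5 25 load 0.1397
6 30 source 0.1414
7 35 load 0.1420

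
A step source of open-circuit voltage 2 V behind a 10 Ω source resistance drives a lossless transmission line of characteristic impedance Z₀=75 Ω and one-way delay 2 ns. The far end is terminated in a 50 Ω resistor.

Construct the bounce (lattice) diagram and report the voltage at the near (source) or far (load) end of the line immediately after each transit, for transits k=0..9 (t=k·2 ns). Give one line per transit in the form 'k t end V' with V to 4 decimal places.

0 0 source 1.7647
1 2 load 1.4118
2 4 source 1.6817
3 6 load 1.6277
4 8 source 1.6690
5 10 load 1.6607
6 12 source 1.6670
7 14 load 1.6658
8 16 source 1.6667
9 18 load 1.6665

Γ_L=-0.200000, Γ_S=-0.764706; launch V₁=2·75/85=1.764706
k=0 src: V=1.7647
k=1 load: inc=1.764706, refl=1.764706·-0.200000=-0.3529; V=0.000000+1.764706+-0.352941=1.4118
k=2 src: inc=-0.352941, refl=-0.352941·-0.764706=0.2699; V=1.764706+-0.352941+0.269896=1.6817
k=3 load: inc=0.269896, refl=0.269896·-0.200000=-0.0540; V=1.411765+0.269896+-0.053979=1.6277
k=4 src: inc=-0.053979, refl=-0.053979·-0.764706=0.0413; V=1.681661+-0.053979+0.041278=1.6690
k=5 load: inc=0.041278, refl=0.041278·-0.200000=-0.0083; V=1.627682+0.041278+-0.008256=1.6607
k=6 src: inc=-0.008256, refl=-0.008256·-0.764706=0.0063; V=1.668960+-0.008256+0.006313=1.6670
k=7 load: inc=0.006313, refl=0.006313·-0.200000=-0.0013; V=1.660704+0.006313+-0.001263=1.6658
k=8 src: inc=-0.001263, refl=-0.001263·-0.764706=0.0010; V=1.667017+-0.001263+0.000966=1.6667
k=9 load: inc=0.000966, refl=0.000966·-0.200000=-0.0002; V=1.665755+0.000966+-0.000193=1.6665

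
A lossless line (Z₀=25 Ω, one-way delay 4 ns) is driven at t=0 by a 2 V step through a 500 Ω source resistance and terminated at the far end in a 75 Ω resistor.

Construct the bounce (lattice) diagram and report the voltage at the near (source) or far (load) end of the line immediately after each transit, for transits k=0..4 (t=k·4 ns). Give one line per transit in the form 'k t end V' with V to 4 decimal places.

Γ_L=0.500000, Γ_S=0.904762; launch V₁=2·25/525=0.095238
k=0 src: V=0.0952
k=1 load: inc=0.095238, refl=0.095238·0.500000=0.0476; V=0.000000+0.095238+0.047619=0.1429
k=2 src: inc=0.047619, refl=0.047619·0.904762=0.0431; V=0.095238+0.047619+0.043084=0.1859
k=3 load: inc=0.043084, refl=0.043084·0.500000=0.0215; V=0.142857+0.043084+0.021542=0.2075
k=4 src: inc=0.021542, refl=0.021542·0.904762=0.0195; V=0.185941+0.021542+0.019490=0.2270

0 0 source 0.0952
1 4 load 0.1429
2 8 source 0.1859
3 12 load 0.2075
4 16 source 0.2270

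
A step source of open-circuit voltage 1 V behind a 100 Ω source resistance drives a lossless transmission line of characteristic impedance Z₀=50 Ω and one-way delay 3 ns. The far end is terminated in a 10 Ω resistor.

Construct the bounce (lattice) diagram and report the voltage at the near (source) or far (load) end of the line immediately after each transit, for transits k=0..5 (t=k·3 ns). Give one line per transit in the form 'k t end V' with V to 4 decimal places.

0 0 source 0.3333
1 3 load 0.1111
2 6 source 0.0370
3 9 load 0.0864
4 12 source 0.1029
5 15 load 0.0919

Γ_L=-0.666667, Γ_S=0.333333; launch V₁=1·50/150=0.333333
k=0 src: V=0.3333
k=1 load: inc=0.333333, refl=0.333333·-0.666667=-0.2222; V=0.000000+0.333333+-0.222222=0.1111
k=2 src: inc=-0.222222, refl=-0.222222·0.333333=-0.0741; V=0.333333+-0.222222+-0.074074=0.0370
k=3 load: inc=-0.074074, refl=-0.074074·-0.666667=0.0494; V=0.111111+-0.074074+0.049383=0.0864
k=4 src: inc=0.049383, refl=0.049383·0.333333=0.0165; V=0.037037+0.049383+0.016461=0.1029
k=5 load: inc=0.016461, refl=0.016461·-0.666667=-0.0110; V=0.086420+0.016461+-0.010974=0.0919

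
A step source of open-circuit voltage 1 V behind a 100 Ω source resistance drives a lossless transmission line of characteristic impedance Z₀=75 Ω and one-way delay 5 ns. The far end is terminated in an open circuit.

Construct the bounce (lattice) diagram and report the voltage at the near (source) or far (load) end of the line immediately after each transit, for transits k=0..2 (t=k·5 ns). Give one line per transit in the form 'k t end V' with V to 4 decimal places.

0 0 source 0.4286
1 5 load 0.8571
2 10 source 0.9184

Γ_L=1.000000, Γ_S=0.142857; launch V₁=1·75/175=0.428571
k=0 src: V=0.4286
k=1 load: inc=0.428571, refl=0.428571·1.000000=0.4286; V=0.000000+0.428571+0.428571=0.8571
k=2 src: inc=0.428571, refl=0.428571·0.142857=0.0612; V=0.428571+0.428571+0.061224=0.9184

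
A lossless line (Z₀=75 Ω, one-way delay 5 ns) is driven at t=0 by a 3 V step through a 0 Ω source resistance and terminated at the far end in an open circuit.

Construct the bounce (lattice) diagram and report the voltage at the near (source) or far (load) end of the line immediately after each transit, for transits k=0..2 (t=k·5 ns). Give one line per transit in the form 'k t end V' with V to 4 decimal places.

0 0 source 3.0000
1 5 load 6.0000
2 10 source 3.0000

Γ_L=1.000000, Γ_S=-1.000000; launch V₁=3·75/75=3.000000
k=0 src: V=3.0000
k=1 load: inc=3.000000, refl=3.000000·1.000000=3.0000; V=0.000000+3.000000+3.000000=6.0000
k=2 src: inc=3.000000, refl=3.000000·-1.000000=-3.0000; V=3.000000+3.000000+-3.000000=3.0000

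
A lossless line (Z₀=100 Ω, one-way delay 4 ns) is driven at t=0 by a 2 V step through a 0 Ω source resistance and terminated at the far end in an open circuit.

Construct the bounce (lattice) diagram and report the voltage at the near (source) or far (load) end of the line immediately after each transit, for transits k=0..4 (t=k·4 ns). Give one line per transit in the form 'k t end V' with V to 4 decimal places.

0 0 source 2.0000
1 4 load 4.0000
2 8 source 2.0000
3 12 load 0.0000
4 16 source 2.0000

Γ_L=1.000000, Γ_S=-1.000000; launch V₁=2·100/100=2.000000
k=0 src: V=2.0000
k=1 load: inc=2.000000, refl=2.000000·1.000000=2.0000; V=0.000000+2.000000+2.000000=4.0000
k=2 src: inc=2.000000, refl=2.000000·-1.000000=-2.0000; V=2.000000+2.000000+-2.000000=2.0000
k=3 load: inc=-2.000000, refl=-2.000000·1.000000=-2.0000; V=4.000000+-2.000000+-2.000000=0.0000
k=4 src: inc=-2.000000, refl=-2.000000·-1.000000=2.0000; V=2.000000+-2.000000+2.000000=2.0000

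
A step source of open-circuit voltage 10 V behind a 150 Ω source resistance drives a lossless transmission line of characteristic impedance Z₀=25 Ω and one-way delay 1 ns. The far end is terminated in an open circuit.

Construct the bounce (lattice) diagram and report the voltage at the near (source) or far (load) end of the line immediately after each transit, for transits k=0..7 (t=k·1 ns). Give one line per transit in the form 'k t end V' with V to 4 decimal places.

Γ_L=1.000000, Γ_S=0.714286; launch V₁=10·25/175=1.428571
k=0 src: V=1.4286
k=1 load: inc=1.428571, refl=1.428571·1.000000=1.4286; V=0.000000+1.428571+1.428571=2.8571
k=2 src: inc=1.428571, refl=1.428571·0.714286=1.0204; V=1.428571+1.428571+1.020408=3.8776
k=3 load: inc=1.020408, refl=1.020408·1.000000=1.0204; V=2.857143+1.020408+1.020408=4.8980
k=4 src: inc=1.020408, refl=1.020408·0.714286=0.7289; V=3.877551+1.020408+0.728863=5.6268
k=5 load: inc=0.728863, refl=0.728863·1.000000=0.7289; V=4.897959+0.728863+0.728863=6.3557
k=6 src: inc=0.728863, refl=0.728863·0.714286=0.5206; V=5.626822+0.728863+0.520616=6.8763
k=7 load: inc=0.520616, refl=0.520616·1.000000=0.5206; V=6.355685+0.520616+0.520616=7.3969

0 0 source 1.4286
1 1 load 2.8571
2 2 source 3.8776
3 3 load 4.8980
4 4 source 5.6268
5 5 load 6.3557
6 6 source 6.8763
7 7 load 7.3969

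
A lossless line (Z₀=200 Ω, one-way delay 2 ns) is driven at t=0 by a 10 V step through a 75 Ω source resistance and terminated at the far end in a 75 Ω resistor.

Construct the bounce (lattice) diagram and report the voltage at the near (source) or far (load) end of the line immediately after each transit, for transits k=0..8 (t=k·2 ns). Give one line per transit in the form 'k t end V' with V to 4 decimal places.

0 0 source 7.2727
1 2 load 3.9669
2 4 source 5.4696
3 6 load 4.7866
4 8 source 5.0970
5 10 load 4.9559
6 12 source 5.0200
7 14 load 4.9909
8 16 source 5.0041

Γ_L=-0.454545, Γ_S=-0.454545; launch V₁=10·200/275=7.272727
k=0 src: V=7.2727
k=1 load: inc=7.272727, refl=7.272727·-0.454545=-3.3058; V=0.000000+7.272727+-3.305785=3.9669
k=2 src: inc=-3.305785, refl=-3.305785·-0.454545=1.5026; V=7.272727+-3.305785+1.502630=5.4696
k=3 load: inc=1.502630, refl=1.502630·-0.454545=-0.6830; V=3.966942+1.502630+-0.683013=4.7866
k=4 src: inc=-0.683013, refl=-0.683013·-0.454545=0.3105; V=5.469572+-0.683013+0.310461=5.0970
k=5 load: inc=0.310461, refl=0.310461·-0.454545=-0.1411; V=4.786558+0.310461+-0.141118=4.9559
k=6 src: inc=-0.141118, refl=-0.141118·-0.454545=0.0641; V=5.097019+-0.141118+0.064145=5.0200
k=7 load: inc=0.064145, refl=0.064145·-0.454545=-0.0292; V=4.955900+0.064145+-0.029157=4.9909
k=8 src: inc=-0.029157, refl=-0.029157·-0.454545=0.0133; V=5.020045+-0.029157+0.013253=5.0041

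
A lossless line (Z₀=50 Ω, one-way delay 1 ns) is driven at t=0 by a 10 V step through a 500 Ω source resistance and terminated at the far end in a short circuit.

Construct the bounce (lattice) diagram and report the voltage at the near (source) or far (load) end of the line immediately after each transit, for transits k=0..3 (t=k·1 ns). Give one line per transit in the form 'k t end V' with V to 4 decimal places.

0 0 source 0.9091
1 1 load 0.0000
2 2 source -0.7438
3 3 load 0.0000

Γ_L=-1.000000, Γ_S=0.818182; launch V₁=10·50/550=0.909091
k=0 src: V=0.9091
k=1 load: inc=0.909091, refl=0.909091·-1.000000=-0.9091; V=0.000000+0.909091+-0.909091=0.0000
k=2 src: inc=-0.909091, refl=-0.909091·0.818182=-0.7438; V=0.909091+-0.909091+-0.743802=-0.7438
k=3 load: inc=-0.743802, refl=-0.743802·-1.000000=0.7438; V=0.000000+-0.743802+0.743802=0.0000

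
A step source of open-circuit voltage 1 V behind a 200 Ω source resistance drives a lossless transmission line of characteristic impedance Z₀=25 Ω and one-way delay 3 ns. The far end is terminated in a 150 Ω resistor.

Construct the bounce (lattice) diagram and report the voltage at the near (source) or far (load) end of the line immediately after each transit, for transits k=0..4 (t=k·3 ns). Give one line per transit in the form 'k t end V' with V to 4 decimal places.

0 0 source 0.1111
1 3 load 0.1905
2 6 source 0.2522
3 9 load 0.2963
4 12 source 0.3306

Γ_L=0.714286, Γ_S=0.777778; launch V₁=1·25/225=0.111111
k=0 src: V=0.1111
k=1 load: inc=0.111111, refl=0.111111·0.714286=0.0794; V=0.000000+0.111111+0.079365=0.1905
k=2 src: inc=0.079365, refl=0.079365·0.777778=0.0617; V=0.111111+0.079365+0.061728=0.2522
k=3 load: inc=0.061728, refl=0.061728·0.714286=0.0441; V=0.190476+0.061728+0.044092=0.2963
k=4 src: inc=0.044092, refl=0.044092·0.777778=0.0343; V=0.252205+0.044092+0.034294=0.3306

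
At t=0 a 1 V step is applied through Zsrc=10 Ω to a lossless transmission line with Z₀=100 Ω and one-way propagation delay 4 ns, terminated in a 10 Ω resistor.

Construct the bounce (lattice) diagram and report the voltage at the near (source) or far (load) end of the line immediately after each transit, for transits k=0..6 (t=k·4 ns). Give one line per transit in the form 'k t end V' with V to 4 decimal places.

Γ_L=-0.818182, Γ_S=-0.818182; launch V₁=1·100/110=0.909091
k=0 src: V=0.9091
k=1 load: inc=0.909091, refl=0.909091·-0.818182=-0.7438; V=0.000000+0.909091+-0.743802=0.1653
k=2 src: inc=-0.743802, refl=-0.743802·-0.818182=0.6086; V=0.909091+-0.743802+0.608565=0.7739
k=3 load: inc=0.608565, refl=0.608565·-0.818182=-0.4979; V=0.165289+0.608565+-0.497917=0.2759
k=4 src: inc=-0.497917, refl=-0.497917·-0.818182=0.4074; V=0.773854+-0.497917+0.407386=0.6833
k=5 load: inc=0.407386, refl=0.407386·-0.818182=-0.3333; V=0.275937+0.407386+-0.333316=0.3500
k=6 src: inc=-0.333316, refl=-0.333316·-0.818182=0.2727; V=0.683324+-0.333316+0.272713=0.6227

0 0 source 0.9091
1 4 load 0.1653
2 8 source 0.7739
3 12 load 0.2759
4 16 source 0.6833
5 20 load 0.3500
6 24 source 0.6227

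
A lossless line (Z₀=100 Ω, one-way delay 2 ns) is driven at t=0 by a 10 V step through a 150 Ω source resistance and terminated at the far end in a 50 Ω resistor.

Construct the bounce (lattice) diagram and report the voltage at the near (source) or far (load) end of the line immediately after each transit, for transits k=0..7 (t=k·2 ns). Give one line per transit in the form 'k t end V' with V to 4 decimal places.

Γ_L=-0.333333, Γ_S=0.200000; launch V₁=10·100/250=4.000000
k=0 src: V=4.0000
k=1 load: inc=4.000000, refl=4.000000·-0.333333=-1.3333; V=0.000000+4.000000+-1.333333=2.6667
k=2 src: inc=-1.333333, refl=-1.333333·0.200000=-0.2667; V=4.000000+-1.333333+-0.266667=2.4000
k=3 load: inc=-0.266667, refl=-0.266667·-0.333333=0.0889; V=2.666667+-0.266667+0.088889=2.4889
k=4 src: inc=0.088889, refl=0.088889·0.200000=0.0178; V=2.400000+0.088889+0.017778=2.5067
k=5 load: inc=0.017778, refl=0.017778·-0.333333=-0.0059; V=2.488889+0.017778+-0.005926=2.5007
k=6 src: inc=-0.005926, refl=-0.005926·0.200000=-0.0012; V=2.506667+-0.005926+-0.001185=2.4996
k=7 load: inc=-0.001185, refl=-0.001185·-0.333333=0.0004; V=2.500741+-0.001185+0.000395=2.5000

0 0 source 4.0000
1 2 load 2.6667
2 4 source 2.4000
3 6 load 2.4889
4 8 source 2.5067
5 10 load 2.5007
6 12 source 2.4996
7 14 load 2.5000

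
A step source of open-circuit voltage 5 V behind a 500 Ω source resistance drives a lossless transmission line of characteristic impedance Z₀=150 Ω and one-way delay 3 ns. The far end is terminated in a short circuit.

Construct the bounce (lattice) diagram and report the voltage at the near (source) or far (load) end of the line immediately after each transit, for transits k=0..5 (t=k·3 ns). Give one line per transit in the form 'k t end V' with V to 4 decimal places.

Γ_L=-1.000000, Γ_S=0.538462; launch V₁=5·150/650=1.153846
k=0 src: V=1.1538
k=1 load: inc=1.153846, refl=1.153846·-1.000000=-1.1538; V=0.000000+1.153846+-1.153846=0.0000
k=2 src: inc=-1.153846, refl=-1.153846·0.538462=-0.6213; V=1.153846+-1.153846+-0.621302=-0.6213
k=3 load: inc=-0.621302, refl=-0.621302·-1.000000=0.6213; V=0.000000+-0.621302+0.621302=0.0000
k=4 src: inc=0.621302, refl=0.621302·0.538462=0.3345; V=-0.621302+0.621302+0.334547=0.3345
k=5 load: inc=0.334547, refl=0.334547·-1.000000=-0.3345; V=0.000000+0.334547+-0.334547=0.0000

0 0 source 1.1538
1 3 load 0.0000
2 6 source -0.6213
3 9 load 0.0000
4 12 source 0.3345
5 15 load 0.0000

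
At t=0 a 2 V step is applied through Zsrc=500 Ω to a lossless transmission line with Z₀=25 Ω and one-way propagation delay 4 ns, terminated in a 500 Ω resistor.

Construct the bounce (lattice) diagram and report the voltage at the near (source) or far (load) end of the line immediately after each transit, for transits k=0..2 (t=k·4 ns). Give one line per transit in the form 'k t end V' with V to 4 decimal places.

0 0 source 0.0952
1 4 load 0.1814
2 8 source 0.2594

Γ_L=0.904762, Γ_S=0.904762; launch V₁=2·25/525=0.095238
k=0 src: V=0.0952
k=1 load: inc=0.095238, refl=0.095238·0.904762=0.0862; V=0.000000+0.095238+0.086168=0.1814
k=2 src: inc=0.086168, refl=0.086168·0.904762=0.0780; V=0.095238+0.086168+0.077961=0.2594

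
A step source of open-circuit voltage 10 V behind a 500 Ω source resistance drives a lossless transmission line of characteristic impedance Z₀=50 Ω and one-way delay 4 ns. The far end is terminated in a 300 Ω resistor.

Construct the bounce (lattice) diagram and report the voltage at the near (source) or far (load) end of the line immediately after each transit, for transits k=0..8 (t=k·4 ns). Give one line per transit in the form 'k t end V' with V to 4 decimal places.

Γ_L=0.714286, Γ_S=0.818182; launch V₁=10·50/550=0.909091
k=0 src: V=0.9091
k=1 load: inc=0.909091, refl=0.909091·0.714286=0.6494; V=0.000000+0.909091+0.649351=1.5584
k=2 src: inc=0.649351, refl=0.649351·0.818182=0.5313; V=0.909091+0.649351+0.531287=2.0897
k=3 load: inc=0.531287, refl=0.531287·0.714286=0.3795; V=1.558442+0.531287+0.379491=2.4692
k=4 src: inc=0.379491, refl=0.379491·0.818182=0.3105; V=2.089728+0.379491+0.310492=2.7797
k=5 load: inc=0.310492, refl=0.310492·0.714286=0.2218; V=2.469219+0.310492+0.221780=3.0015
k=6 src: inc=0.221780, refl=0.221780·0.818182=0.1815; V=2.779711+0.221780+0.181457=3.1829
k=7 load: inc=0.181457, refl=0.181457·0.714286=0.1296; V=3.001492+0.181457+0.129612=3.3126
k=8 src: inc=0.129612, refl=0.129612·0.818182=0.1060; V=3.182948+0.129612+0.106046=3.4186

0 0 source 0.9091
1 4 load 1.5584
2 8 source 2.0897
3 12 load 2.4692
4 16 source 2.7797
5 20 load 3.0015
6 24 source 3.1829
7 28 load 3.3126
8 32 source 3.4186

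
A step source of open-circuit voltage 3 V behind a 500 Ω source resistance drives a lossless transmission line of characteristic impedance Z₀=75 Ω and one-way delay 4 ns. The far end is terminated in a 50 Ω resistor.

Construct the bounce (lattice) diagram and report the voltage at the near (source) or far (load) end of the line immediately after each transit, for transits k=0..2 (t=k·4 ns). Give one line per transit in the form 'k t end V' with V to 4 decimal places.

Γ_L=-0.200000, Γ_S=0.739130; launch V₁=3·75/575=0.391304
k=0 src: V=0.3913
k=1 load: inc=0.391304, refl=0.391304·-0.200000=-0.0783; V=0.000000+0.391304+-0.078261=0.3130
k=2 src: inc=-0.078261, refl=-0.078261·0.739130=-0.0578; V=0.391304+-0.078261+-0.057845=0.2552

0 0 source 0.3913
1 4 load 0.3130
2 8 source 0.2552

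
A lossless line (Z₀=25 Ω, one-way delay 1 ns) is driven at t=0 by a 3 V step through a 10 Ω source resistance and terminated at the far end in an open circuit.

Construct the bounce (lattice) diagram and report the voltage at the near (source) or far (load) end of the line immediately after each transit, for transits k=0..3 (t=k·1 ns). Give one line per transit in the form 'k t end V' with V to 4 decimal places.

Γ_L=1.000000, Γ_S=-0.428571; launch V₁=3·25/35=2.142857
k=0 src: V=2.1429
k=1 load: inc=2.142857, refl=2.142857·1.000000=2.1429; V=0.000000+2.142857+2.142857=4.2857
k=2 src: inc=2.142857, refl=2.142857·-0.428571=-0.9184; V=2.142857+2.142857+-0.918367=3.3673
k=3 load: inc=-0.918367, refl=-0.918367·1.000000=-0.9184; V=4.285714+-0.918367+-0.918367=2.4490

0 0 source 2.1429
1 1 load 4.2857
2 2 source 3.3673
3 3 load 2.4490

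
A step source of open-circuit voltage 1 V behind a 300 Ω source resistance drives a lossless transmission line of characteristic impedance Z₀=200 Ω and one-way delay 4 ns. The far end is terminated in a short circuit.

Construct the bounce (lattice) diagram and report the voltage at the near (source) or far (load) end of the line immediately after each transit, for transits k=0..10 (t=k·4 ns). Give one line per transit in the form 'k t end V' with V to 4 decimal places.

Γ_L=-1.000000, Γ_S=0.200000; launch V₁=1·200/500=0.400000
k=0 src: V=0.4000
k=1 load: inc=0.400000, refl=0.400000·-1.000000=-0.4000; V=0.000000+0.400000+-0.400000=0.0000
k=2 src: inc=-0.400000, refl=-0.400000·0.200000=-0.0800; V=0.400000+-0.400000+-0.080000=-0.0800
k=3 load: inc=-0.080000, refl=-0.080000·-1.000000=0.0800; V=0.000000+-0.080000+0.080000=0.0000
k=4 src: inc=0.080000, refl=0.080000·0.200000=0.0160; V=-0.080000+0.080000+0.016000=0.0160
k=5 load: inc=0.016000, refl=0.016000·-1.000000=-0.0160; V=0.000000+0.016000+-0.016000=0.0000
k=6 src: inc=-0.016000, refl=-0.016000·0.200000=-0.0032; V=0.016000+-0.016000+-0.003200=-0.0032
k=7 load: inc=-0.003200, refl=-0.003200·-1.000000=0.0032; V=0.000000+-0.003200+0.003200=0.0000
k=8 src: inc=0.003200, refl=0.003200·0.200000=0.0006; V=-0.003200+0.003200+0.000640=0.0006
k=9 load: inc=0.000640, refl=0.000640·-1.000000=-0.0006; V=0.000000+0.000640+-0.000640=0.0000
k=10 src: inc=-0.000640, refl=-0.000640·0.200000=-0.0001; V=0.000640+-0.000640+-0.000128=-0.0001

0 0 source 0.4000
1 4 load 0.0000
2 8 source -0.0800
3 12 load 0.0000
4 16 source 0.0160
5 20 load 0.0000
6 24 source -0.0032
7 28 load 0.0000
8 32 source 0.0006
9 36 load 0.0000
10 40 source -0.0001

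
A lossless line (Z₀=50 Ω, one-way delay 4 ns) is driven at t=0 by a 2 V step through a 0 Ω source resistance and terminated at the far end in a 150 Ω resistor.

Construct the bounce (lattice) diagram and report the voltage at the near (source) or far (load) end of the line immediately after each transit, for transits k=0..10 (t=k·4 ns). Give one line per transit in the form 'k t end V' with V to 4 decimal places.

0 0 source 2.0000
1 4 load 3.0000
2 8 source 2.0000
3 12 load 1.5000
4 16 source 2.0000
5 20 load 2.2500
6 24 source 2.0000
7 28 load 1.8750
8 32 source 2.0000
9 36 load 2.0625
10 40 source 2.0000

Γ_L=0.500000, Γ_S=-1.000000; launch V₁=2·50/50=2.000000
k=0 src: V=2.0000
k=1 load: inc=2.000000, refl=2.000000·0.500000=1.0000; V=0.000000+2.000000+1.000000=3.0000
k=2 src: inc=1.000000, refl=1.000000·-1.000000=-1.0000; V=2.000000+1.000000+-1.000000=2.0000
k=3 load: inc=-1.000000, refl=-1.000000·0.500000=-0.5000; V=3.000000+-1.000000+-0.500000=1.5000
k=4 src: inc=-0.500000, refl=-0.500000·-1.000000=0.5000; V=2.000000+-0.500000+0.500000=2.0000
k=5 load: inc=0.500000, refl=0.500000·0.500000=0.2500; V=1.500000+0.500000+0.250000=2.2500
k=6 src: inc=0.250000, refl=0.250000·-1.000000=-0.2500; V=2.000000+0.250000+-0.250000=2.0000
k=7 load: inc=-0.250000, refl=-0.250000·0.500000=-0.1250; V=2.250000+-0.250000+-0.125000=1.8750
k=8 src: inc=-0.125000, refl=-0.125000·-1.000000=0.1250; V=2.000000+-0.125000+0.125000=2.0000
k=9 load: inc=0.125000, refl=0.125000·0.500000=0.0625; V=1.875000+0.125000+0.062500=2.0625
k=10 src: inc=0.062500, refl=0.062500·-1.000000=-0.0625; V=2.000000+0.062500+-0.062500=2.0000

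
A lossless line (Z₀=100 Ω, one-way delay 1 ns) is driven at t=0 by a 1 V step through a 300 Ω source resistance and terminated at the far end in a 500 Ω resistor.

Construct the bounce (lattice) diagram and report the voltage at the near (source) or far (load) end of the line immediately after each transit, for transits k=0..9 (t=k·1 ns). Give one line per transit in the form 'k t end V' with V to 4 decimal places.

Γ_L=0.666667, Γ_S=0.500000; launch V₁=1·100/400=0.250000
k=0 src: V=0.2500
k=1 load: inc=0.250000, refl=0.250000·0.666667=0.1667; V=0.000000+0.250000+0.166667=0.4167
k=2 src: inc=0.166667, refl=0.166667·0.500000=0.0833; V=0.250000+0.166667+0.083333=0.5000
k=3 load: inc=0.083333, refl=0.083333·0.666667=0.0556; V=0.416667+0.083333+0.055556=0.5556
k=4 src: inc=0.055556, refl=0.055556·0.500000=0.0278; V=0.500000+0.055556+0.027778=0.5833
k=5 load: inc=0.027778, refl=0.027778·0.666667=0.0185; V=0.555556+0.027778+0.018519=0.6019
k=6 src: inc=0.018519, refl=0.018519·0.500000=0.0093; V=0.583333+0.018519+0.009259=0.6111
k=7 load: inc=0.009259, refl=0.009259·0.666667=0.0062; V=0.601852+0.009259+0.006173=0.6173
k=8 src: inc=0.006173, refl=0.006173·0.500000=0.0031; V=0.611111+0.006173+0.003086=0.6204
k=9 load: inc=0.003086, refl=0.003086·0.666667=0.0021; V=0.617284+0.003086+0.002058=0.6224

0 0 source 0.2500
1 1 load 0.4167
2 2 source 0.5000
3 3 load 0.5556
4 4 source 0.5833
5 5 load 0.6019
6 6 source 0.6111
7 7 load 0.6173
8 8 source 0.6204
9 9 load 0.6224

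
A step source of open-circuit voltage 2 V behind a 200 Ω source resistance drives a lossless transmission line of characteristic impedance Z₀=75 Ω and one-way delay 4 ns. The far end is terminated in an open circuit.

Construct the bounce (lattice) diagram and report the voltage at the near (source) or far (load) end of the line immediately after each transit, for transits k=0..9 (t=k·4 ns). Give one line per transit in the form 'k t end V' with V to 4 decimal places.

Γ_L=1.000000, Γ_S=0.454545; launch V₁=2·75/275=0.545455
k=0 src: V=0.5455
k=1 load: inc=0.545455, refl=0.545455·1.000000=0.5455; V=0.000000+0.545455+0.545455=1.0909
k=2 src: inc=0.545455, refl=0.545455·0.454545=0.2479; V=0.545455+0.545455+0.247934=1.3388
k=3 load: inc=0.247934, refl=0.247934·1.000000=0.2479; V=1.090909+0.247934+0.247934=1.5868
k=4 src: inc=0.247934, refl=0.247934·0.454545=0.1127; V=1.338843+0.247934+0.112697=1.6995
k=5 load: inc=0.112697, refl=0.112697·1.000000=0.1127; V=1.586777+0.112697+0.112697=1.8122
k=6 src: inc=0.112697, refl=0.112697·0.454545=0.0512; V=1.699474+0.112697+0.051226=1.8634
k=7 load: inc=0.051226, refl=0.051226·1.000000=0.0512; V=1.812171+0.051226+0.051226=1.9146
k=8 src: inc=0.051226, refl=0.051226·0.454545=0.0233; V=1.863397+0.051226+0.023285=1.9379
k=9 load: inc=0.023285, refl=0.023285·1.000000=0.0233; V=1.914623+0.023285+0.023285=1.9612

0 0 source 0.5455
1 4 load 1.0909
2 8 source 1.3388
3 12 load 1.5868
4 16 source 1.6995
5 20 load 1.8122
6 24 source 1.8634
7 28 load 1.9146
8 32 source 1.9379
9 36 load 1.9612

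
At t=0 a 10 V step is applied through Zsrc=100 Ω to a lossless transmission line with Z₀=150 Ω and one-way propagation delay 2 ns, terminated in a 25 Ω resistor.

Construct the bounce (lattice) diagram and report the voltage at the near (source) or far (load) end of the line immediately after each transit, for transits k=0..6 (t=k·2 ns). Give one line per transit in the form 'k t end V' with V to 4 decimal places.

0 0 source 6.0000
1 2 load 1.7143
2 4 source 2.5714
3 6 load 1.9592
4 8 source 2.0816
5 10 load 1.9942
6 12 source 2.0117

Γ_L=-0.714286, Γ_S=-0.200000; launch V₁=10·150/250=6.000000
k=0 src: V=6.0000
k=1 load: inc=6.000000, refl=6.000000·-0.714286=-4.2857; V=0.000000+6.000000+-4.285714=1.7143
k=2 src: inc=-4.285714, refl=-4.285714·-0.200000=0.8571; V=6.000000+-4.285714+0.857143=2.5714
k=3 load: inc=0.857143, refl=0.857143·-0.714286=-0.6122; V=1.714286+0.857143+-0.612245=1.9592
k=4 src: inc=-0.612245, refl=-0.612245·-0.200000=0.1224; V=2.571429+-0.612245+0.122449=2.0816
k=5 load: inc=0.122449, refl=0.122449·-0.714286=-0.0875; V=1.959184+0.122449+-0.087464=1.9942
k=6 src: inc=-0.087464, refl=-0.087464·-0.200000=0.0175; V=2.081633+-0.087464+0.017493=2.0117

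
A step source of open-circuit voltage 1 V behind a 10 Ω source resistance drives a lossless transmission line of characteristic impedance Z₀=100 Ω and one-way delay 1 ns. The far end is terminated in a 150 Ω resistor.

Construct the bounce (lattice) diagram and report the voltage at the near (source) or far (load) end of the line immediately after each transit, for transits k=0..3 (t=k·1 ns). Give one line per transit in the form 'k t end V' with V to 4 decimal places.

Γ_L=0.200000, Γ_S=-0.818182; launch V₁=1·100/110=0.909091
k=0 src: V=0.9091
k=1 load: inc=0.909091, refl=0.909091·0.200000=0.1818; V=0.000000+0.909091+0.181818=1.0909
k=2 src: inc=0.181818, refl=0.181818·-0.818182=-0.1488; V=0.909091+0.181818+-0.148760=0.9421
k=3 load: inc=-0.148760, refl=-0.148760·0.200000=-0.0298; V=1.090909+-0.148760+-0.029752=0.9124

0 0 source 0.9091
1 1 load 1.0909
2 2 source 0.9421
3 3 load 0.9124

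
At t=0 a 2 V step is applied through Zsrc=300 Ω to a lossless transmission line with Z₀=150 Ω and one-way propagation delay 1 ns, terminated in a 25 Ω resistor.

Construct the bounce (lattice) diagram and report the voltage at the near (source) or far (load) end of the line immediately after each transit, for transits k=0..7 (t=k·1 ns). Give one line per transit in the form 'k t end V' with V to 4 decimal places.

0 0 source 0.6667
1 1 load 0.1905
2 2 source 0.0317
3 3 load 0.1451
4 4 source 0.1829
5 5 load 0.1559
6 6 source 0.1469
7 7 load 0.1534

Γ_L=-0.714286, Γ_S=0.333333; launch V₁=2·150/450=0.666667
k=0 src: V=0.6667
k=1 load: inc=0.666667, refl=0.666667·-0.714286=-0.4762; V=0.000000+0.666667+-0.476190=0.1905
k=2 src: inc=-0.476190, refl=-0.476190·0.333333=-0.1587; V=0.666667+-0.476190+-0.158730=0.0317
k=3 load: inc=-0.158730, refl=-0.158730·-0.714286=0.1134; V=0.190476+-0.158730+0.113379=0.1451
k=4 src: inc=0.113379, refl=0.113379·0.333333=0.0378; V=0.031746+0.113379+0.037793=0.1829
k=5 load: inc=0.037793, refl=0.037793·-0.714286=-0.0270; V=0.145125+0.037793+-0.026995=0.1559
k=6 src: inc=-0.026995, refl=-0.026995·0.333333=-0.0090; V=0.182918+-0.026995+-0.008998=0.1469
k=7 load: inc=-0.008998, refl=-0.008998·-0.714286=0.0064; V=0.155923+-0.008998+0.006427=0.1534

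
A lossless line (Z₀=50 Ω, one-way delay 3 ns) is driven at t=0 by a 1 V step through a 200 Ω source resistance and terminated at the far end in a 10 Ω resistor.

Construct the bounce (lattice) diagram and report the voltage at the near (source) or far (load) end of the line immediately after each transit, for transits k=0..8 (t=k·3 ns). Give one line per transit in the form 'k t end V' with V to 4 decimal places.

Γ_L=-0.666667, Γ_S=0.600000; launch V₁=1·50/250=0.200000
k=0 src: V=0.2000
k=1 load: inc=0.200000, refl=0.200000·-0.666667=-0.1333; V=0.000000+0.200000+-0.133333=0.0667
k=2 src: inc=-0.133333, refl=-0.133333·0.600000=-0.0800; V=0.200000+-0.133333+-0.080000=-0.0133
k=3 load: inc=-0.080000, refl=-0.080000·-0.666667=0.0533; V=0.066667+-0.080000+0.053333=0.0400
k=4 src: inc=0.053333, refl=0.053333·0.600000=0.0320; V=-0.013333+0.053333+0.032000=0.0720
k=5 load: inc=0.032000, refl=0.032000·-0.666667=-0.0213; V=0.040000+0.032000+-0.021333=0.0507
k=6 src: inc=-0.021333, refl=-0.021333·0.600000=-0.0128; V=0.072000+-0.021333+-0.012800=0.0379
k=7 load: inc=-0.012800, refl=-0.012800·-0.666667=0.0085; V=0.050667+-0.012800+0.008533=0.0464
k=8 src: inc=0.008533, refl=0.008533·0.600000=0.0051; V=0.037867+0.008533+0.005120=0.0515

0 0 source 0.2000
1 3 load 0.0667
2 6 source -0.0133
3 9 load 0.0400
4 12 source 0.0720
5 15 load 0.0507
6 18 source 0.0379
7 21 load 0.0464
8 24 source 0.0515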